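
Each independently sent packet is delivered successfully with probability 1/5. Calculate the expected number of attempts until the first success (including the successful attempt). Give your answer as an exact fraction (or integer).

For a geometric distribution, E[trials] = 1/p = 1/(1/5) = 5.

5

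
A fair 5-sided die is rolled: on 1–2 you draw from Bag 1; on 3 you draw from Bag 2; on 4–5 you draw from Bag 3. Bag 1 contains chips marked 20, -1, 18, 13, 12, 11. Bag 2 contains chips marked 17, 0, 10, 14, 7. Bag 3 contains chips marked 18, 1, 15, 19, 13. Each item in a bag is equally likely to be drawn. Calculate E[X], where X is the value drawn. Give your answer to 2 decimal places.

E[X | Bag 1] = (20 − 1 + 18 + 13 + 12 + 11)/6 = 73/6
E[X | Bag 2] = (17 + 0 + 10 + 14 + 7)/5 = 48/5
E[X | Bag 3] = (18 + 1 + 15 + 19 + 13)/5 = 66/5
E[X] = (2/5)·73/6 + (1/5)·48/5 + (2/5)·66/5 = 181/15 ≈ 12.07

12.07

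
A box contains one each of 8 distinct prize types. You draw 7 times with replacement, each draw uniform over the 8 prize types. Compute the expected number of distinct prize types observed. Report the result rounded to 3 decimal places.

4.858

Let Xⱼ=1 if type j appears at least once. P(Xⱼ=1) = 1 − ((8−1)/8)^7 = 1273609/2097152.
E[#distinct] = 8·1273609/2097152 = 1273609/262144.
≈ 4.858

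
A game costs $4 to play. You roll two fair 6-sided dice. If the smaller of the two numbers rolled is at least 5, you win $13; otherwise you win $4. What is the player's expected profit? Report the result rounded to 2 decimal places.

$1.00

E[payout] = (8/9)·4 + (1/9)·13 = 5
Expected profit = 5 − 4 = 1 ≈ $1.00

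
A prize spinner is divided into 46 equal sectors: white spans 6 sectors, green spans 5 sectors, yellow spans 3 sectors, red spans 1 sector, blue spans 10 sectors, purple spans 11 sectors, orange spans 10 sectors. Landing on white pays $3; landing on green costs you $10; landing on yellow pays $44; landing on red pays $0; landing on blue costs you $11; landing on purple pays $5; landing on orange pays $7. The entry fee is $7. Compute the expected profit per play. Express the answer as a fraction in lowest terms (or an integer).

E[payout] = (6/46)·3 + (5/46)·(-10) + (3/46)·44 + (1/46)·0 + (10/46)·(-11) + (11/46)·5 + (10/46)·7 = 5/2
Expected profit = 5/2 − 7 = -9/2

-9/2 dollars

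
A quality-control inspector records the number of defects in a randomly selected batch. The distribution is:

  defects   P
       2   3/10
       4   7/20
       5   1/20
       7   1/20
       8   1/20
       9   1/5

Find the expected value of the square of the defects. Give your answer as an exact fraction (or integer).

E[X²] = (3/10)·4 + (7/20)·16 + (1/20)·25 + (1/20)·49 + (1/20)·64 + (1/5)·81
     = 299/10

299/10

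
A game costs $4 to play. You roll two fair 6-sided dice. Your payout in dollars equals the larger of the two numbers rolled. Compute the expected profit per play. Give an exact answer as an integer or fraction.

Distribution of the larger of the two numbers rolled: 1 w.p. 1/36, 2 w.p. 1/12, 3 w.p. 5/36, 4 w.p. 7/36, 5 w.p. 1/4, 6 w.p. 11/36
E[payout] = (1/36)·1 + (1/12)·2 + (5/36)·3 + (7/36)·4 + (1/4)·5 + (11/36)·6 = 161/36
Expected profit = 161/36 − 4 = 17/36

17/36 dollars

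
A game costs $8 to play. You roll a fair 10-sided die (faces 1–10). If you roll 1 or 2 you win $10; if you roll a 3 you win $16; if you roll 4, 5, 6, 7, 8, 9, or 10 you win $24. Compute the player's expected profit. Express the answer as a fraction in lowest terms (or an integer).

62/5 dollars

E[payout] = (1/5)·10 + (1/10)·16 + (7/10)·24 = 102/5
Expected profit = 102/5 − 8 = 62/5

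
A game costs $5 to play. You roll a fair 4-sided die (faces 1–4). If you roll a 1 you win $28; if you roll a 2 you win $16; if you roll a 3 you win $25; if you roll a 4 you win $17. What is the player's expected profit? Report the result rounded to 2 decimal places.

E[payout] = (1/4)·16 + (1/4)·17 + (1/4)·25 + (1/4)·28 = 43/2
Expected profit = 43/2 − 5 = 33/2 ≈ $16.50

$16.50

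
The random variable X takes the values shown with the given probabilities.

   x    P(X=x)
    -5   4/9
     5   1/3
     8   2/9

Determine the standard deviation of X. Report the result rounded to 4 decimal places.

5.6721

E[X] = 11/9, E[X²] = 101/3
Var(X) = E[X²] − (E[X])² = 101/3 − 121/81 = 2606/81
SD(X) = √(2606/81) ≈ 5.6721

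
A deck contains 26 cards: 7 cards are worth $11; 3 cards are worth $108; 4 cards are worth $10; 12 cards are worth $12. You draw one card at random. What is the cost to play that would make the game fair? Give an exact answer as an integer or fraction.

45/2 dollars

E[payout] = (7/26)·11 + (3/26)·108 + (4/26)·10 + (12/26)·12 = 45/2
Fair fee = E[payout] = 45/2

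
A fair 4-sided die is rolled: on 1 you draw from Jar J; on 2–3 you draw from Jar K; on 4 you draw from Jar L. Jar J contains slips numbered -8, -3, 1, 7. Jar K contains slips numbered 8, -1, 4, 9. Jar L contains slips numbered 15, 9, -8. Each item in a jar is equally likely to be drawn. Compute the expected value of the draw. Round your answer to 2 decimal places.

3.65

E[X | Jar J] = (-8 − 3 + 1 + 7)/4 = -3/4
E[X | Jar K] = (8 − 1 + 4 + 9)/4 = 5
E[X | Jar L] = (15 + 9 − 8)/3 = 16/3
E[X] = (1/4)·(-3/4) + (1/2)·5 + (1/4)·16/3 = 175/48 ≈ 3.65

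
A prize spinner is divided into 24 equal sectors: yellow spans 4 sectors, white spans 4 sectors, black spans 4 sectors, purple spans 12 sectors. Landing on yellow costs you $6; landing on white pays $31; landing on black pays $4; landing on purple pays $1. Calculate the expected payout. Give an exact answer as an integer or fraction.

16/3 dollars

E[payout] = (4/24)·(-6) + (4/24)·31 + (4/24)·4 + (12/24)·1 = 16/3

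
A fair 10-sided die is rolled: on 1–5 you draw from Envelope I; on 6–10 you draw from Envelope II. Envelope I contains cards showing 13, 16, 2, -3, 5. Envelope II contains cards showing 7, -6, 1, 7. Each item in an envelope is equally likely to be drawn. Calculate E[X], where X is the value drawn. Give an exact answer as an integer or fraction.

177/40

E[X | Envelope I] = (13 + 16 + 2 − 3 + 5)/5 = 33/5
E[X | Envelope II] = (7 − 6 + 1 + 7)/4 = 9/4
E[X] = (1/2)·33/5 + (1/2)·9/4 = 177/40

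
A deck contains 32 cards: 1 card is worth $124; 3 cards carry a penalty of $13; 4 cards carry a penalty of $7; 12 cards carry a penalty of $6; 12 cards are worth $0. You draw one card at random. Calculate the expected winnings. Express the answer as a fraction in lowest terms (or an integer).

E[payout] = (1/32)·124 + (3/32)·(-13) + (4/32)·(-7) + (12/32)·(-6) + (12/32)·0 = -15/32

-15/32 dollars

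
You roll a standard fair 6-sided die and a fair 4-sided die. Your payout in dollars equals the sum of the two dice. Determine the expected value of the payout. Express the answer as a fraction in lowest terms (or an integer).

Distribution of the sum of the two dice: 2 w.p. 1/24, 3 w.p. 1/12, 4 w.p. 1/8, 5 w.p. 1/6, 6 w.p. 1/6, 7 w.p. 1/6, …
E[payout] = (1/24)·2 + (1/12)·3 + (1/8)·4 + (1/6)·5 + (1/6)·6 + (1/6)·7 + (1/8)·8 + (1/12)·9 + (1/24)·10 = 6

$6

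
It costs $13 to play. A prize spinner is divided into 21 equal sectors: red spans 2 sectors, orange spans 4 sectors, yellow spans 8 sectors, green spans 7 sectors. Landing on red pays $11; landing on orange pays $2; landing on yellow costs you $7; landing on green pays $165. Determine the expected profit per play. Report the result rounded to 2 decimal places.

E[payout] = (2/21)·11 + (4/21)·2 + (8/21)·(-7) + (7/21)·165 = 1129/21
Expected profit = 1129/21 − 13 = 856/21 ≈ $40.76

$40.76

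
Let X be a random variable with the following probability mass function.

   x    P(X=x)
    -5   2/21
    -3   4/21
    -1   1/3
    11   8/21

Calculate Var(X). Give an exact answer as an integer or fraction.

E[X] = (2/21)·(-5) + (4/21)·(-3) + (1/3)·(-1) + (8/21)·11 = 59/21
E[X²] = (2/21)·25 + (4/21)·9 + (1/3)·1 + (8/21)·121 = 1061/21
Var(X) = 1061/21 − (59/21)² = 18800/441

18800/441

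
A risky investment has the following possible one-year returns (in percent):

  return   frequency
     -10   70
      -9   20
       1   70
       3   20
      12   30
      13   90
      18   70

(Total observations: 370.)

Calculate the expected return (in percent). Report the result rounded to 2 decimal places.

5.51

Total = 370, so P(return=-10) = 70/370, etc.
E[X] = (7/37)·(-10) + (2/37)·(-9) + (7/37)·1 + (2/37)·3 + (3/37)·12 + (9/37)·13 + (7/37)·18
     = 204/37 ≈ 5.51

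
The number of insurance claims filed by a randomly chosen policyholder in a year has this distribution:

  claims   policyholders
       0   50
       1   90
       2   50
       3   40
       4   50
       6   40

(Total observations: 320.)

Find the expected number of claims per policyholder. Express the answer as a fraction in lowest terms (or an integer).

Total = 320, so P(claims=0) = 50/320, etc.
E[X] = (5/32)·0 + (9/32)·1 + (5/32)·2 + (1/8)·3 + (5/32)·4 + (1/8)·6
     = 75/32

75/32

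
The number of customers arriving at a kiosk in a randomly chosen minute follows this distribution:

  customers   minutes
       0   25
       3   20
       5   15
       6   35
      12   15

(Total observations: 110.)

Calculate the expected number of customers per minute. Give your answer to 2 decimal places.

Total = 110, so P(customers=0) = 25/110, etc.
E[X] = (5/22)·0 + (2/11)·3 + (3/22)·5 + (7/22)·6 + (3/22)·12
     = 105/22 ≈ 4.77

4.77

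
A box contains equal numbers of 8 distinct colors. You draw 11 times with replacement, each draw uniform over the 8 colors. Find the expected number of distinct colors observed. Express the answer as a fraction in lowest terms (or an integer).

Let Xⱼ=1 if type j appears at least once. P(Xⱼ=1) = 1 − ((8−1)/8)^11 = 6612607849/8589934592.
E[#distinct] = 8·6612607849/8589934592 = 6612607849/1073741824.

6612607849/1073741824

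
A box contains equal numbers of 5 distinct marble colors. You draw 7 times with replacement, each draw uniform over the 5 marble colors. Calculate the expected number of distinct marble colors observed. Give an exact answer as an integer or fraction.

Let Xⱼ=1 if type j appears at least once. P(Xⱼ=1) = 1 − ((5−1)/5)^7 = 61741/78125.
E[#distinct] = 5·61741/78125 = 61741/15625.

61741/15625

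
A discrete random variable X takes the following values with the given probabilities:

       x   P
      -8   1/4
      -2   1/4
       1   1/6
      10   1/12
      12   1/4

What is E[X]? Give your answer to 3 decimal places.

E[X] = (1/4)·(-8) + (1/4)·(-2) + (1/6)·1 + (1/12)·10 + (1/4)·12
     = 3/2 ≈ 1.500

1.500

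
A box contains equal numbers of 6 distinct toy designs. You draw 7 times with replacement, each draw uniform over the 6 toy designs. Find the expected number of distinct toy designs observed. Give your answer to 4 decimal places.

4.3255

Let Xⱼ=1 if type j appears at least once. P(Xⱼ=1) = 1 − ((6−1)/6)^7 = 201811/279936.
E[#distinct] = 6·201811/279936 = 201811/46656.
≈ 4.3255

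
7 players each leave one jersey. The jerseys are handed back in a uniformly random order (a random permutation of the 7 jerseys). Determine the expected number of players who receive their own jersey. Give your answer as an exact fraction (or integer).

1

Let Xᵢ = 1 if person i gets their own jersey. For each i, P(Xᵢ=1) = 1/7.
By linearity of expectation, E[X₁+…+X_7] = 7·(1/7) = 1.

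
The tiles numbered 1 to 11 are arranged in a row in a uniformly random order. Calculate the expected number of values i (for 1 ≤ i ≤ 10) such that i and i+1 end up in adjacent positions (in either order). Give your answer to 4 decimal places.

For each i ∈ {1,…,10}, let Xᵢ = 1 if i and i+1 are adjacent. P(Xᵢ=1) = 2·(11−1)!/11! = 2/11.
By linearity, E[ΣXᵢ] = (10)·(2/11) = 20/11.
≈ 1.8182

1.8182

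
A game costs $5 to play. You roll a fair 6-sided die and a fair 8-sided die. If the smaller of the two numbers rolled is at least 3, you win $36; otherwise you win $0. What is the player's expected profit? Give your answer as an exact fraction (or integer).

$13

E[payout] = (1/2)·0 + (1/2)·36 = 18
Expected profit = 18 − 5 = 13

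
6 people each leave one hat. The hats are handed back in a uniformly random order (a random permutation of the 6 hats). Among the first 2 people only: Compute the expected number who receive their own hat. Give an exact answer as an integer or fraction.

1/3

Let Xᵢ = 1 if person i gets their own hat. For each i, P(Xᵢ=1) = 1/6.
By linearity of expectation, E[X₁+…+X_2] = 2·(1/6) = 1/3.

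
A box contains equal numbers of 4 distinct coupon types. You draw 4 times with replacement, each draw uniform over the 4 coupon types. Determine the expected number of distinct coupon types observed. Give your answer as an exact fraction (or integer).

Let Xⱼ=1 if type j appears at least once. P(Xⱼ=1) = 1 − ((4−1)/4)^4 = 175/256.
E[#distinct] = 4·175/256 = 175/64.

175/64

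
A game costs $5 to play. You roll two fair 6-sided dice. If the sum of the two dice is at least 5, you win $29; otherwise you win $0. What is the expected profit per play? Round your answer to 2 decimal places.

$19.17

E[payout] = (1/6)·0 + (5/6)·29 = 145/6
Expected profit = 145/6 − 5 = 115/6 ≈ $19.17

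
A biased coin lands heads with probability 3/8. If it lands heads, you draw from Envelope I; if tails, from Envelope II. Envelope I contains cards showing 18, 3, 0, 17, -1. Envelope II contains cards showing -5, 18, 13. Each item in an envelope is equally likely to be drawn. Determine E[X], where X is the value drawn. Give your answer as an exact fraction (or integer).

983/120

E[X | Envelope I] = (18 + 3 + 0 + 17 − 1)/5 = 37/5
E[X | Envelope II] = (-5 + 18 + 13)/3 = 26/3
E[X] = (3/8)·37/5 + (5/8)·26/3 = 983/120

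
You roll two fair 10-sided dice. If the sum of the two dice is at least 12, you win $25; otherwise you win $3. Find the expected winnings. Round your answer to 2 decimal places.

E[payout] = (11/20)·3 + (9/20)·25 = 129/10
≈ $12.90

$12.90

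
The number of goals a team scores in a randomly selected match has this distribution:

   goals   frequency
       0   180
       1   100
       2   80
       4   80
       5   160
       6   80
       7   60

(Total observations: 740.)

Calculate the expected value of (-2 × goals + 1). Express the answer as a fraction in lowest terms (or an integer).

-191/37

Total = 740, so P(goals=0) = 180/740, etc.
E[-2x+1] = (9/37)·1 + (5/37)·(-1) + (4/37)·(-3) + (4/37)·(-7) + (8/37)·(-9) + (4/37)·(-11) + (3/37)·(-13)
     = -191/37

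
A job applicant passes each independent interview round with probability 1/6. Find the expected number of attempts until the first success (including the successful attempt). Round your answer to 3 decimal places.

For a geometric distribution, E[trials] = 1/p = 1/(1/6) = 6.
≈ 6.000

6.000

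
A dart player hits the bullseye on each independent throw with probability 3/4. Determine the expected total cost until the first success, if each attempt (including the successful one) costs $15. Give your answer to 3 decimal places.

$20.000

E[#attempts] = 1/p = 4/3; E[cost] = 15·4/3 = 20.
≈ 20.000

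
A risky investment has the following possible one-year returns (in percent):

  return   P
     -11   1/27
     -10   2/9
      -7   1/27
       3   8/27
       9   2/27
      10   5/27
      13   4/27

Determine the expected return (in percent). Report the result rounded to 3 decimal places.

2.444

E[X] = (1/27)·(-11) + (2/9)·(-10) + (1/27)·(-7) + (8/27)·3 + (2/27)·9 + (5/27)·10 + (4/27)·13
     = 22/9 ≈ 2.444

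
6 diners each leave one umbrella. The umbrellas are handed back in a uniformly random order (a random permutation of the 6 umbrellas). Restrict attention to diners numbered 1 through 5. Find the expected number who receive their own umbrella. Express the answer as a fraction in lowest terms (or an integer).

Let Xᵢ = 1 if person i gets their own umbrella. For each i, P(Xᵢ=1) = 1/6.
By linearity of expectation, E[X₁+…+X_5] = 5·(1/6) = 5/6.

5/6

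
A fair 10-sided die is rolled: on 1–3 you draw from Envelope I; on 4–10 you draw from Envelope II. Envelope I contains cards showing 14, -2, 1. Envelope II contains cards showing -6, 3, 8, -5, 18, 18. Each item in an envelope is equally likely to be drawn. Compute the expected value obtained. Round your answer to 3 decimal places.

5.500

E[X | Envelope I] = (14 − 2 + 1)/3 = 13/3
E[X | Envelope II] = (-6 + 3 + 8 − 5 + 18 + 18)/6 = 6
E[X] = (3/10)·13/3 + (7/10)·6 = 11/2 ≈ 5.500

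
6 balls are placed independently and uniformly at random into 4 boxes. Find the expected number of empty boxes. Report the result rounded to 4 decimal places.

Let Xⱼ=1 if box j is empty. P(Xⱼ=1) = ((4-1)/4)^6 = 729/4096.
By linearity, E[#empty] = 4·729/4096 = 729/1024.
≈ 0.7119

0.7119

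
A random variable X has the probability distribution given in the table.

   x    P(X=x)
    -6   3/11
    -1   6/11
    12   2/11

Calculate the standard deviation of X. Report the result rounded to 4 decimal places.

E[X] = 0, E[X²] = 402/11
Var(X) = E[X²] − (E[X])² = 402/11 − 0 = 402/11
SD(X) = √(402/11) ≈ 6.0453

6.0453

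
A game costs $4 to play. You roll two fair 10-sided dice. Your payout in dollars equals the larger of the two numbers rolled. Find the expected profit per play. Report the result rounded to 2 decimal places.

Distribution of the larger of the two numbers rolled: 1 w.p. 1/100, 2 w.p. 3/100, 3 w.p. 1/20, 4 w.p. 7/100, 5 w.p. 9/100, 6 w.p. 11/100, …
E[payout] = (1/100)·1 + (3/100)·2 + (1/20)·3 + (7/100)·4 + (9/100)·5 + (11/100)·6 + (13/100)·7 + (3/20)·8 + (17/100)·9 + (19/100)·10 = 143/20
Expected profit = 143/20 − 4 = 63/20 ≈ $3.15

$3.15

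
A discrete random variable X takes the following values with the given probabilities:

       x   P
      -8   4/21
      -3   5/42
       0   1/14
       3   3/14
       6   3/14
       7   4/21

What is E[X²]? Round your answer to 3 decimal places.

E[X²] = (4/21)·64 + (5/42)·9 + (1/14)·0 + (3/14)·9 + (3/14)·36 + (4/21)·49
     = 677/21 ≈ 32.238

32.238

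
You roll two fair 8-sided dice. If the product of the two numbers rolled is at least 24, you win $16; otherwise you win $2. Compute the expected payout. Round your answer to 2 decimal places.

$7.25

E[payout] = (5/8)·2 + (3/8)·16 = 29/4
≈ $7.25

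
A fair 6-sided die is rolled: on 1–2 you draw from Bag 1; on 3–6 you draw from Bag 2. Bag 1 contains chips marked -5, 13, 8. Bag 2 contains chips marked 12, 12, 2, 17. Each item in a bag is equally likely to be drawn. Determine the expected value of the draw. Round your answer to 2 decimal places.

E[X | Bag 1] = (-5 + 13 + 8)/3 = 16/3
E[X | Bag 2] = (12 + 12 + 2 + 17)/4 = 43/4
E[X] = (1/3)·16/3 + (2/3)·43/4 = 161/18 ≈ 8.94

8.94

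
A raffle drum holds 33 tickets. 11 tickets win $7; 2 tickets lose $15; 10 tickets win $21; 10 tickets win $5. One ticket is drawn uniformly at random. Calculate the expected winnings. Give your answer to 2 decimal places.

E[payout] = (11/33)·7 + (2/33)·(-15) + (10/33)·21 + (10/33)·5 = 307/33
≈ $9.30

$9.30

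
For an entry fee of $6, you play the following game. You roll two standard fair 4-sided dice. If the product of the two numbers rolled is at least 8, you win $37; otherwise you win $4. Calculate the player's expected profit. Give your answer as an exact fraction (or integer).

83/8 dollars

E[payout] = (5/8)·4 + (3/8)·37 = 131/8
Expected profit = 131/8 − 6 = 83/8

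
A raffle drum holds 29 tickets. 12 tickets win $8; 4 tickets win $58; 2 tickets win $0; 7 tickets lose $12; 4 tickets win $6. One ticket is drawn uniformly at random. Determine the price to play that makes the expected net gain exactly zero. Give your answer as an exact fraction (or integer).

268/29 dollars

E[payout] = (12/29)·8 + (4/29)·58 + (2/29)·0 + (7/29)·(-12) + (4/29)·6 = 268/29
Fair fee = E[payout] = 268/29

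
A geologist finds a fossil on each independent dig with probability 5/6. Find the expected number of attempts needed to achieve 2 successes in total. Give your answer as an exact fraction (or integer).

12/5

By linearity (sum of 2 independent geometric waits), E[trials] = 2/p = 2/(5/6) = 12/5.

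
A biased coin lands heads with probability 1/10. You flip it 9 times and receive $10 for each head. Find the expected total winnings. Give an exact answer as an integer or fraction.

$9

E[#heads] = 9·1/10 = 9/10 (linearity over flips).
E[winnings] = 10·9/10 = 9.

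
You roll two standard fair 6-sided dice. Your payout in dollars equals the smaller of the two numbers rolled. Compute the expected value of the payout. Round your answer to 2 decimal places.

Distribution of the smaller of the two numbers rolled: 1 w.p. 11/36, 2 w.p. 1/4, 3 w.p. 7/36, 4 w.p. 5/36, 5 w.p. 1/12, 6 w.p. 1/36
E[payout] = (11/36)·1 + (1/4)·2 + (7/36)·3 + (5/36)·4 + (1/12)·5 + (1/36)·6 = 91/36
≈ $2.53

$2.53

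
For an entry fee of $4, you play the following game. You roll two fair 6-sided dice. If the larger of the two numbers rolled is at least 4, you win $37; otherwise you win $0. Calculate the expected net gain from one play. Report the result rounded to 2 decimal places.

E[payout] = (1/4)·0 + (3/4)·37 = 111/4
Expected profit = 111/4 − 4 = 95/4 ≈ $23.75

$23.75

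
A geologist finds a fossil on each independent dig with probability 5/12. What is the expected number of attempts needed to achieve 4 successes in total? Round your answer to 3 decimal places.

9.600

By linearity (sum of 4 independent geometric waits), E[trials] = 4/p = 4/(5/12) = 48/5.
≈ 9.600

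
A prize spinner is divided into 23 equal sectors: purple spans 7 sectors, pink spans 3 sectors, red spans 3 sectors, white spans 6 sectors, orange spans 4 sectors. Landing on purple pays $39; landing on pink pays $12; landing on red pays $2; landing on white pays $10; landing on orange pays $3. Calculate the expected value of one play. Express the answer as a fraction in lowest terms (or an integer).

387/23 dollars

E[payout] = (7/23)·39 + (3/23)·12 + (3/23)·2 + (6/23)·10 + (4/23)·3 = 387/23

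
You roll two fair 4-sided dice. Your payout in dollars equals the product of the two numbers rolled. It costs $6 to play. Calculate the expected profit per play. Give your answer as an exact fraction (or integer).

Distribution of the product of the two numbers rolled: 1 w.p. 1/16, 2 w.p. 1/8, 3 w.p. 1/8, 4 w.p. 3/16, 6 w.p. 1/8, 8 w.p. 1/8, …
E[payout] = (1/16)·1 + (1/8)·2 + (1/8)·3 + (3/16)·4 + (1/8)·6 + (1/8)·8 + (1/16)·9 + (1/8)·12 + (1/16)·16 = 25/4
Expected profit = 25/4 − 6 = 1/4

1/4 dollars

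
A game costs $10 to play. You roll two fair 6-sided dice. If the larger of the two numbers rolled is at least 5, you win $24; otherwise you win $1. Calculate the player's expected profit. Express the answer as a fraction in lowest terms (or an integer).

E[payout] = (4/9)·1 + (5/9)·24 = 124/9
Expected profit = 124/9 − 10 = 34/9

34/9 dollars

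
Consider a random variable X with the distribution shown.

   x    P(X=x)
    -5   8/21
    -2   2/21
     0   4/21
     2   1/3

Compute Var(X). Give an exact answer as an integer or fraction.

1352/147

E[X] = (8/21)·(-5) + (2/21)·(-2) + (4/21)·0 + (1/3)·2 = -10/7
E[X²] = (8/21)·25 + (2/21)·4 + (4/21)·0 + (1/3)·4 = 236/21
Var(X) = 236/21 − (-10/7)² = 1352/147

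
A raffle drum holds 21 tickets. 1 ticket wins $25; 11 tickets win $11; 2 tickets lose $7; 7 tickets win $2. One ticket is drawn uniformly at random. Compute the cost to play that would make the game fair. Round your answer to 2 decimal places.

$6.95

E[payout] = (1/21)·25 + (11/21)·11 + (2/21)·(-7) + (7/21)·2 = 146/21
Fair fee = E[payout] = 146/21 ≈ $6.95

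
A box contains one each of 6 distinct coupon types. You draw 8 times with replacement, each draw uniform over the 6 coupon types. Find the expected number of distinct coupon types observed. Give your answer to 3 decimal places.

4.605

Let Xⱼ=1 if type j appears at least once. P(Xⱼ=1) = 1 − ((6−1)/6)^8 = 1288991/1679616.
E[#distinct] = 6·1288991/1679616 = 1288991/279936.
≈ 4.605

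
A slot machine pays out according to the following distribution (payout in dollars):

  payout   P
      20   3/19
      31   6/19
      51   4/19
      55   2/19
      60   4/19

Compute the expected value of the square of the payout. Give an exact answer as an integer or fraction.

37820/19

E[X²] = (3/19)·400 + (6/19)·961 + (4/19)·2601 + (2/19)·3025 + (4/19)·3600
     = 37820/19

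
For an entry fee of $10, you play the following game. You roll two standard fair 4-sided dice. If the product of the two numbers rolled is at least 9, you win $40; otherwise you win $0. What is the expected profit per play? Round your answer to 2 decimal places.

E[payout] = (3/4)·0 + (1/4)·40 = 10
Expected profit = 10 − 10 = 0 ≈ $0.00

$0.00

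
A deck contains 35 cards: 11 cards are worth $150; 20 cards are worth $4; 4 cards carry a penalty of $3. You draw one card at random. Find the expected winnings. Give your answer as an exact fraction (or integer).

E[payout] = (11/35)·150 + (20/35)·4 + (4/35)·(-3) = 1718/35

1718/35 dollars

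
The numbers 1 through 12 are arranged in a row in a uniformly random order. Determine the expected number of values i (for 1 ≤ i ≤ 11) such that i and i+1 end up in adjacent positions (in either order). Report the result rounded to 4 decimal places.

1.8333

For each i ∈ {1,…,11}, let Xᵢ = 1 if i and i+1 are adjacent. P(Xᵢ=1) = 2·(12−1)!/12! = 2/12.
By linearity, E[ΣXᵢ] = (11)·(2/12) = 11/6.
≈ 1.8333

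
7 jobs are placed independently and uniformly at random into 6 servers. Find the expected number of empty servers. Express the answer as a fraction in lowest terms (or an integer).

Let Xⱼ=1 if server j is empty. P(Xⱼ=1) = ((6-1)/6)^7 = 78125/279936.
By linearity, E[#empty] = 6·78125/279936 = 78125/46656.

78125/46656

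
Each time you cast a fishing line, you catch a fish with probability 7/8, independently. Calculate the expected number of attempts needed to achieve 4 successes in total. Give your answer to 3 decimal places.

By linearity (sum of 4 independent geometric waits), E[trials] = 4/p = 4/(7/8) = 32/7.
≈ 4.571

4.571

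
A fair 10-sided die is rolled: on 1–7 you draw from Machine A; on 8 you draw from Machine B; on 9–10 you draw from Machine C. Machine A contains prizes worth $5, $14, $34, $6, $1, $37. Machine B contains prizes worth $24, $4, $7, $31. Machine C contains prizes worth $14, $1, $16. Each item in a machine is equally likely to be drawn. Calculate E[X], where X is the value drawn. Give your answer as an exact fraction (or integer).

E[X | Machine A] = (5 + 14 + 34 + 6 + 1 + 37)/6 = 97/6
E[X | Machine B] = (24 + 4 + 7 + 31)/4 = 33/2
E[X | Machine C] = (14 + 1 + 16)/3 = 31/3
E[X] = (7/10)·97/6 + (1/10)·33/2 + (1/5)·31/3 = 451/30

451/30 dollars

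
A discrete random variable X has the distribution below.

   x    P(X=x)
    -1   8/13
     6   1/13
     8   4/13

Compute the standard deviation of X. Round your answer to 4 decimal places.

E[X] = 30/13, E[X²] = 300/13
Var(X) = E[X²] − (E[X])² = 300/13 − 900/169 = 3000/169
SD(X) = √(3000/169) ≈ 4.2133

4.2133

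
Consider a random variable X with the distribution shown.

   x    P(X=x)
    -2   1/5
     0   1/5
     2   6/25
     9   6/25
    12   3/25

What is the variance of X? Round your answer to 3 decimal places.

24.938

E[X] = (1/5)·(-2) + (1/5)·0 + (6/25)·2 + (6/25)·9 + (3/25)·12 = 92/25
E[X²] = (1/5)·4 + (1/5)·0 + (6/25)·4 + (6/25)·81 + (3/25)·144 = 962/25
Var(X) = 962/25 − (92/25)² = 15586/625 ≈ 24.938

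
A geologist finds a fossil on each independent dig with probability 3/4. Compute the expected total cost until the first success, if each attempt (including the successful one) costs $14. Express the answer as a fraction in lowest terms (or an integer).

E[#attempts] = 1/p = 4/3; E[cost] = 14·4/3 = 56/3.

56/3 dollars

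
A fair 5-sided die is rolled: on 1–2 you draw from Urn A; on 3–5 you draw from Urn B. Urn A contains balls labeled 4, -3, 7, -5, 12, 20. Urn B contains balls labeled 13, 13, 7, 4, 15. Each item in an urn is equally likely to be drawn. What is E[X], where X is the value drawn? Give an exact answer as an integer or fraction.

643/75

E[X | Urn A] = (4 − 3 + 7 − 5 + 12 + 20)/6 = 35/6
E[X | Urn B] = (13 + 13 + 7 + 4 + 15)/5 = 52/5
E[X] = (2/5)·35/6 + (3/5)·52/5 = 643/75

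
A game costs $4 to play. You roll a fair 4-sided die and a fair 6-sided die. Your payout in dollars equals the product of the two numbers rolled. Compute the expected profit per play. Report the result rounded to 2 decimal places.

Distribution of the product of the two numbers rolled: 1 w.p. 1/24, 2 w.p. 1/12, 3 w.p. 1/12, 4 w.p. 1/8, 5 w.p. 1/24, 6 w.p. 1/8, …
E[payout] = (1/24)·1 + (1/12)·2 + (1/12)·3 + (1/8)·4 + (1/24)·5 + (1/8)·6 + (1/12)·8 + (1/24)·9 + (1/24)·10 + (1/8)·12 + (1/24)·15 + (1/24)·16 + (1/24)·18 + (1/24)·20 + (1/24)·24 = 35/4
Expected profit = 35/4 − 4 = 19/4 ≈ $4.75

$4.75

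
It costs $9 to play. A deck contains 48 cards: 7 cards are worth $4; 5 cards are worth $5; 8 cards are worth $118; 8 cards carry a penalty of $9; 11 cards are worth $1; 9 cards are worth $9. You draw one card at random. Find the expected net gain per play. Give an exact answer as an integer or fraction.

E[payout] = (7/48)·4 + (5/48)·5 + (8/48)·118 + (8/48)·(-9) + (11/48)·1 + (9/48)·9 = 339/16
Expected profit = 339/16 − 9 = 195/16

195/16 dollars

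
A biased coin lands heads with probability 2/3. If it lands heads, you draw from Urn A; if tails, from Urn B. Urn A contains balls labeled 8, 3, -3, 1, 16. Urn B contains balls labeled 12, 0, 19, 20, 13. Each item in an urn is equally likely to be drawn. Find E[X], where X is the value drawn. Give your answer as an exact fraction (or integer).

E[X | Urn A] = (8 + 3 − 3 + 1 + 16)/5 = 5
E[X | Urn B] = (12 + 0 + 19 + 20 + 13)/5 = 64/5
E[X] = (2/3)·5 + (1/3)·64/5 = 38/5

38/5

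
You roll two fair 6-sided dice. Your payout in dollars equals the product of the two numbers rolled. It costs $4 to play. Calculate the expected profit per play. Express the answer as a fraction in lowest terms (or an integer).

33/4 dollars

Distribution of the product of the two numbers rolled: 1 w.p. 1/36, 2 w.p. 1/18, 3 w.p. 1/18, 4 w.p. 1/12, 5 w.p. 1/18, 6 w.p. 1/9, …
E[payout] = (1/36)·1 + (1/18)·2 + (1/18)·3 + (1/12)·4 + (1/18)·5 + (1/9)·6 + (1/18)·8 + (1/36)·9 + (1/18)·10 + (1/9)·12 + (1/18)·15 + (1/36)·16 + (1/18)·18 + (1/18)·20 + (1/18)·24 + (1/36)·25 + (1/18)·30 + (1/36)·36 = 49/4
Expected profit = 49/4 − 4 = 33/4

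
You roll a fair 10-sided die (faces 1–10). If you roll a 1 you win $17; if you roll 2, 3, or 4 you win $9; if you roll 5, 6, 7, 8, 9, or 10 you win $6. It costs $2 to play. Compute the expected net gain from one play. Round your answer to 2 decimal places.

E[payout] = (3/5)·6 + (3/10)·9 + (1/10)·17 = 8
Expected profit = 8 − 2 = 6 ≈ $6.00

$6.00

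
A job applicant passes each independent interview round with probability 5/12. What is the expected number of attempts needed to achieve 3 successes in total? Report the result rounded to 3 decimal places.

7.200

By linearity (sum of 3 independent geometric waits), E[trials] = 3/p = 3/(5/12) = 36/5.
≈ 7.200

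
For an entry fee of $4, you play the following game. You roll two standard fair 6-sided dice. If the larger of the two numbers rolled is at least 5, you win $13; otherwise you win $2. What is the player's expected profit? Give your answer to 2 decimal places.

E[payout] = (4/9)·2 + (5/9)·13 = 73/9
Expected profit = 73/9 − 4 = 37/9 ≈ $4.11

$4.11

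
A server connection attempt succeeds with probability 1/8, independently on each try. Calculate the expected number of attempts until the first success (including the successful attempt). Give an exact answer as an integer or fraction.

For a geometric distribution, E[trials] = 1/p = 1/(1/8) = 8.

8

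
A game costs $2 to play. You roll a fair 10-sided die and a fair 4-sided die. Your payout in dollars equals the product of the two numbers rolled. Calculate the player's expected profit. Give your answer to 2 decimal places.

$11.75

Distribution of the product of the two numbers rolled: 1 w.p. 1/40, 2 w.p. 1/20, 3 w.p. 1/20, 4 w.p. 3/40, 5 w.p. 1/40, 6 w.p. 3/40, …
E[payout] = (1/40)·1 + (1/20)·2 + (1/20)·3 + (3/40)·4 + (1/40)·5 + (3/40)·6 + (1/40)·7 + (3/40)·8 + (1/20)·9 + (1/20)·10 + (3/40)·12 + (1/40)·14 + (1/40)·15 + (1/20)·16 + (1/20)·18 + (1/20)·20 + (1/40)·21 + (1/20)·24 + (1/40)·27 + (1/40)·28 + (1/40)·30 + (1/40)·32 + (1/40)·36 + (1/40)·40 = 55/4
Expected profit = 55/4 − 2 = 47/4 ≈ $11.75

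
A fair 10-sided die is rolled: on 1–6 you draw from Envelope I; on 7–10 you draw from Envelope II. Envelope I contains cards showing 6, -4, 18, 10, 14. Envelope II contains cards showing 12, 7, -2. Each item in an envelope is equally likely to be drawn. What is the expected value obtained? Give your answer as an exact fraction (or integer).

E[X | Envelope I] = (6 − 4 + 18 + 10 + 14)/5 = 44/5
E[X | Envelope II] = (12 + 7 − 2)/3 = 17/3
E[X] = (3/5)·44/5 + (2/5)·17/3 = 566/75

566/75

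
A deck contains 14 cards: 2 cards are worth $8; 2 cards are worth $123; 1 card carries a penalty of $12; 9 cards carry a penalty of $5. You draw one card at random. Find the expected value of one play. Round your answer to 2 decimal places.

E[payout] = (2/14)·8 + (2/14)·123 + (1/14)·(-12) + (9/14)·(-5) = 205/14
≈ $14.64

$14.64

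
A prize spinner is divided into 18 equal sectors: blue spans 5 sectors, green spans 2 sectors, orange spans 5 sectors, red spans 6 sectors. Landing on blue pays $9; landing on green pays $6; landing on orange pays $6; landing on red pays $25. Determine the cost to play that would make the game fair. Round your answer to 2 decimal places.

E[payout] = (5/18)·9 + (2/18)·6 + (5/18)·6 + (6/18)·25 = 79/6
Fair fee = E[payout] = 79/6 ≈ $13.17

$13.17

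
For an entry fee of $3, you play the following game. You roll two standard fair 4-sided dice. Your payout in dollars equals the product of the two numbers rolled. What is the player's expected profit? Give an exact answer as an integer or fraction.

13/4 dollars

Distribution of the product of the two numbers rolled: 1 w.p. 1/16, 2 w.p. 1/8, 3 w.p. 1/8, 4 w.p. 3/16, 6 w.p. 1/8, 8 w.p. 1/8, …
E[payout] = (1/16)·1 + (1/8)·2 + (1/8)·3 + (3/16)·4 + (1/8)·6 + (1/8)·8 + (1/16)·9 + (1/8)·12 + (1/16)·16 = 25/4
Expected profit = 25/4 − 3 = 13/4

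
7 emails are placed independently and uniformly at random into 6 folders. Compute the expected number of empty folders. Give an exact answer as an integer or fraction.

78125/46656

Let Xⱼ=1 if folder j is empty. P(Xⱼ=1) = ((6-1)/6)^7 = 78125/279936.
By linearity, E[#empty] = 6·78125/279936 = 78125/46656.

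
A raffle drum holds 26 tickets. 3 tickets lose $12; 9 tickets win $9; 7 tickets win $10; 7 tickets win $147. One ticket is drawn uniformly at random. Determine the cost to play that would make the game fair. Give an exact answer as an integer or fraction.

$44

E[payout] = (3/26)·(-12) + (9/26)·9 + (7/26)·10 + (7/26)·147 = 44
Fair fee = E[payout] = 44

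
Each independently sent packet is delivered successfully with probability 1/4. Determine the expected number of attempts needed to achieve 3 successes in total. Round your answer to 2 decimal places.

By linearity (sum of 3 independent geometric waits), E[trials] = 3/p = 3/(1/4) = 12.
≈ 12.00

12.00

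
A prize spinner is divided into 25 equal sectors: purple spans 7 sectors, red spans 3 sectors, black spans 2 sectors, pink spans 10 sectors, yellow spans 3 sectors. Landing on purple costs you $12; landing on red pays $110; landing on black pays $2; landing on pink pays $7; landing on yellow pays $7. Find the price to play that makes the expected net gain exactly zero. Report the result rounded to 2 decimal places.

E[payout] = (7/25)·(-12) + (3/25)·110 + (2/25)·2 + (10/25)·7 + (3/25)·7 = 341/25
Fair fee = E[payout] = 341/25 ≈ $13.64

$13.64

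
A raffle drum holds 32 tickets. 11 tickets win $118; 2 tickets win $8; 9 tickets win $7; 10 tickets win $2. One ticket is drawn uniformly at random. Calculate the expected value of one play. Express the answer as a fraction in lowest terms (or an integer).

1397/32 dollars

E[payout] = (11/32)·118 + (2/32)·8 + (9/32)·7 + (10/32)·2 = 1397/32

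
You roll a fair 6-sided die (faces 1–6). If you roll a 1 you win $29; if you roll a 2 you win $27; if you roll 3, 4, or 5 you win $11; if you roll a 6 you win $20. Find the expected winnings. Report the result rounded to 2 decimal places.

$18.17

E[payout] = (1/2)·11 + (1/6)·20 + (1/6)·27 + (1/6)·29 = 109/6
≈ $18.17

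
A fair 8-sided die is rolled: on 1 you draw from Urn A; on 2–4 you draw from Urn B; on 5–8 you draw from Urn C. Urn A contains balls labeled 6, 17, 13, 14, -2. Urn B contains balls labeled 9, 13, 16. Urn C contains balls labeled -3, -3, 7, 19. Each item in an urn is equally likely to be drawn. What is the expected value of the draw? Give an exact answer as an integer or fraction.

E[X | Urn A] = (6 + 17 + 13 + 14 − 2)/5 = 48/5
E[X | Urn B] = (9 + 13 + 16)/3 = 38/3
E[X | Urn C] = (-3 − 3 + 7 + 19)/4 = 5
E[X] = (1/8)·48/5 + (3/8)·38/3 + (1/2)·5 = 169/20

169/20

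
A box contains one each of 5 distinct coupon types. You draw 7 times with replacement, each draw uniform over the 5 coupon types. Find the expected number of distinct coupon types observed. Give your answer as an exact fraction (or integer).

Let Xⱼ=1 if type j appears at least once. P(Xⱼ=1) = 1 − ((5−1)/5)^7 = 61741/78125.
E[#distinct] = 5·61741/78125 = 61741/15625.

61741/15625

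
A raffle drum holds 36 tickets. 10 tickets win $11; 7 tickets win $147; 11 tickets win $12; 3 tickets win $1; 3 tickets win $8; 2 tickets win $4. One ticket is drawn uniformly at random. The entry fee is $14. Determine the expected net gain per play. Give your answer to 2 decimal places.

E[payout] = (10/36)·11 + (7/36)·147 + (11/36)·12 + (3/36)·1 + (3/36)·8 + (2/36)·4 = 653/18
Expected profit = 653/18 − 14 = 401/18 ≈ $22.28

$22.28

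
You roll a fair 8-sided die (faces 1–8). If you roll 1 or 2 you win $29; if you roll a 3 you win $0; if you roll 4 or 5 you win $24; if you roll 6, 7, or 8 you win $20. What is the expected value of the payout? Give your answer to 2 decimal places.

E[payout] = (1/8)·0 + (3/8)·20 + (1/4)·24 + (1/4)·29 = 83/4
≈ $20.75

$20.75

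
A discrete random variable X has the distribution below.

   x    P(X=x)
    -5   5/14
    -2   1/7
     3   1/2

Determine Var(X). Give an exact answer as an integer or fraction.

670/49

E[X] = (5/14)·(-5) + (1/7)·(-2) + (1/2)·3 = -4/7
E[X²] = (5/14)·25 + (1/7)·4 + (1/2)·9 = 14
Var(X) = 14 − (-4/7)² = 670/49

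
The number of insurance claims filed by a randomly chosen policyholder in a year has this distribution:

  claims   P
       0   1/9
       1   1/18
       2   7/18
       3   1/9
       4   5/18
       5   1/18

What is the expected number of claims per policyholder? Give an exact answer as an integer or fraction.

23/9

E[X] = (1/9)·0 + (1/18)·1 + (7/18)·2 + (1/9)·3 + (5/18)·4 + (1/18)·5
     = 23/9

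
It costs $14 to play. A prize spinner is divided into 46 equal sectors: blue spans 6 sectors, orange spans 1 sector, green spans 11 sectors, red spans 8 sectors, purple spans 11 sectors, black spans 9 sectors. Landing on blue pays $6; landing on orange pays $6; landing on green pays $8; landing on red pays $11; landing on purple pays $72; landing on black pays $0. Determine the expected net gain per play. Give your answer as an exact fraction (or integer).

183/23 dollars

E[payout] = (6/46)·6 + (1/46)·6 + (11/46)·8 + (8/46)·11 + (11/46)·72 + (9/46)·0 = 505/23
Expected profit = 505/23 − 14 = 183/23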